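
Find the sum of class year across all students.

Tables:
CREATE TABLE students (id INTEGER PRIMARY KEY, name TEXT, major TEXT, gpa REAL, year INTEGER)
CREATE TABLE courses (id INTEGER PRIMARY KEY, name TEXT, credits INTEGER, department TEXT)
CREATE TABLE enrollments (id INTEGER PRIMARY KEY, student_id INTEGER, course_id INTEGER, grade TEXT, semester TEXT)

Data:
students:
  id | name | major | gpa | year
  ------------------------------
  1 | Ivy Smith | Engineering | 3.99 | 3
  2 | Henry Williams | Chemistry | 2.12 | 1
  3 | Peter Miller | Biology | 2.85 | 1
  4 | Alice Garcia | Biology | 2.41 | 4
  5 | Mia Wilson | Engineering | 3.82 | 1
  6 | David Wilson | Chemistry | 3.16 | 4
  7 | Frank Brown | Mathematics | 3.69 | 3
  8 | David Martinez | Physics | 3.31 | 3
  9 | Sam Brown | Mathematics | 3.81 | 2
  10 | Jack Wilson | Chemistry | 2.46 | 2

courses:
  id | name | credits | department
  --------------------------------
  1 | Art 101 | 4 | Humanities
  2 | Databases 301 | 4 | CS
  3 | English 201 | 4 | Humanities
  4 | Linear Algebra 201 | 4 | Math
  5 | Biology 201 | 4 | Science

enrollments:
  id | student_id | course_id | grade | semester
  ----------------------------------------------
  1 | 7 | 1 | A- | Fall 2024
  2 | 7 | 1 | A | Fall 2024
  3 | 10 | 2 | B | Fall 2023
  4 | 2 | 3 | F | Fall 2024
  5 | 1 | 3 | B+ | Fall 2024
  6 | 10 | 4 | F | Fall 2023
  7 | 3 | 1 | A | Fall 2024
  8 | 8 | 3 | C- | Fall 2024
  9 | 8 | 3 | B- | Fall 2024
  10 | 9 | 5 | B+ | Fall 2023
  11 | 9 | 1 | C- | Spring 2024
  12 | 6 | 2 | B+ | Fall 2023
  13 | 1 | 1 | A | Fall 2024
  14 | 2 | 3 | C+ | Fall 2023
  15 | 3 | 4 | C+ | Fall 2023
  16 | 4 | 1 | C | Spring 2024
SELECT SUM(year) FROM students

Execution result:
24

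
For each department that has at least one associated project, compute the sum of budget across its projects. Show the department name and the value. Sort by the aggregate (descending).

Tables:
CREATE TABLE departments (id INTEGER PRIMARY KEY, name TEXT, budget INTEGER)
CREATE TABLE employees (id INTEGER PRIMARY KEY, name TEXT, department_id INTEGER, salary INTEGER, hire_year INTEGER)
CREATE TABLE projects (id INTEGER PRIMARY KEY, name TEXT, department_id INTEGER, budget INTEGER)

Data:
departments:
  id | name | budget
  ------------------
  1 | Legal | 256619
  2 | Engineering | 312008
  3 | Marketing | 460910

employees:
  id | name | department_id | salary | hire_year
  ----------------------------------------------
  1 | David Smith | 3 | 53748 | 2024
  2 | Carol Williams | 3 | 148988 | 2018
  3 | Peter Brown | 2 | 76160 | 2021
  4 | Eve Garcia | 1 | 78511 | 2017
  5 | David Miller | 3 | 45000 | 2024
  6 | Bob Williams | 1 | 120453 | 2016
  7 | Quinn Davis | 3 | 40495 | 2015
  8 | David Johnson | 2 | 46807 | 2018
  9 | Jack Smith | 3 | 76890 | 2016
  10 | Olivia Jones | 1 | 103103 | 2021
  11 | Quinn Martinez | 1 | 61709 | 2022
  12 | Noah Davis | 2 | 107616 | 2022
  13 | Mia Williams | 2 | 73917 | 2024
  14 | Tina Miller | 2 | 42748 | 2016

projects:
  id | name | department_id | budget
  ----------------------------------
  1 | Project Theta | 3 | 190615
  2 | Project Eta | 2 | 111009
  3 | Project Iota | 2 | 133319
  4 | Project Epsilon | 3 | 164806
SELECT p.name, SUM(c.budget) AS sum_budget FROM projects c JOIN departments p ON c.department_id = p.id GROUP BY p.id, p.name ORDER BY sum_budget DESC

Execution result:
name | sum_budget
Marketing | 355421
Engineering | 244328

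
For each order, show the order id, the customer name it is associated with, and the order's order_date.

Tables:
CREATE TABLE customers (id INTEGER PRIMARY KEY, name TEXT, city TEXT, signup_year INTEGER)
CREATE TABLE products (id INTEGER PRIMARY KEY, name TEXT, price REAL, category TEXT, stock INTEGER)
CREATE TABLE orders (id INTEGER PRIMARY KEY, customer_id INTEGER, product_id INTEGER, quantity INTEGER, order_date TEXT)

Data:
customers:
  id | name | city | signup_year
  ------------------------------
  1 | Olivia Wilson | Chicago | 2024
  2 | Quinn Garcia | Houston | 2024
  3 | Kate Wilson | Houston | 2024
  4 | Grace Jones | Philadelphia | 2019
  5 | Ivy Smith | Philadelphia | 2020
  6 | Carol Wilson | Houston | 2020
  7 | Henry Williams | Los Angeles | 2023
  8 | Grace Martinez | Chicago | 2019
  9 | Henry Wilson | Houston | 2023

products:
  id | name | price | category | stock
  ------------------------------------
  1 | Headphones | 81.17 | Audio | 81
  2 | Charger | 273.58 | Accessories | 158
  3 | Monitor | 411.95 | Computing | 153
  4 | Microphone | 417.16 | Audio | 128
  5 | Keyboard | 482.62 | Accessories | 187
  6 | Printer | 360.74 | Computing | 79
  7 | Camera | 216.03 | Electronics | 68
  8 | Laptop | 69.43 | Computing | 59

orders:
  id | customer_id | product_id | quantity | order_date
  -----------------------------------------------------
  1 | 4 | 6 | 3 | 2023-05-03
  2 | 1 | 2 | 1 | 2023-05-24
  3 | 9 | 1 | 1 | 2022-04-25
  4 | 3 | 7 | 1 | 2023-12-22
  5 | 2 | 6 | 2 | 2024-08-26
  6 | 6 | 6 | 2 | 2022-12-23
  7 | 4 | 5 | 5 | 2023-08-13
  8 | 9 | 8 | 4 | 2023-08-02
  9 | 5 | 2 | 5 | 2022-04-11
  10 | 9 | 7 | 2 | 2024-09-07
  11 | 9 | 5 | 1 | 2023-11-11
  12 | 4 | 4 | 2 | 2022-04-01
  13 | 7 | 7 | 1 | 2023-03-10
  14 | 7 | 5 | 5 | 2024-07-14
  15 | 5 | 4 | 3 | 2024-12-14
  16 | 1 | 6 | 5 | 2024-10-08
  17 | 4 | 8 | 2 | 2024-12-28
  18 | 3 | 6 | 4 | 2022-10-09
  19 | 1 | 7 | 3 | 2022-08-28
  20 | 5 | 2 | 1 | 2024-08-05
SELECT c.id, p.name AS customer, c.order_date FROM orders c JOIN customers p ON c.customer_id = p.id

Execution result:
id | customer | order_date
1 | Grace Jones | 2023-05-03
2 | Olivia Wilson | 2023-05-24
3 | Henry Wilson | 2022-04-25
4 | Kate Wilson | 2023-12-22
5 | Quinn Garcia | 2024-08-26
6 | Carol Wilson | 2022-12-23
7 | Grace Jones | 2023-08-13
8 | Henry Wilson | 2023-08-02
9 | Ivy Smith | 2022-04-11
10 | Henry Wilson | 2024-09-07
11 | Henry Wilson | 2023-11-11
12 | Grace Jones | 2022-04-01
13 | Henry Williams | 2023-03-10
14 | Henry Williams | 2024-07-14
15 | Ivy Smith | 2024-12-14
16 | Olivia Wilson | 2024-10-08
17 | Grace Jones | 2024-12-28
18 | Kate Wilson | 2022-10-09
19 | Olivia Wilson | 2022-08-28
20 | Ivy Smith | 2024-08-05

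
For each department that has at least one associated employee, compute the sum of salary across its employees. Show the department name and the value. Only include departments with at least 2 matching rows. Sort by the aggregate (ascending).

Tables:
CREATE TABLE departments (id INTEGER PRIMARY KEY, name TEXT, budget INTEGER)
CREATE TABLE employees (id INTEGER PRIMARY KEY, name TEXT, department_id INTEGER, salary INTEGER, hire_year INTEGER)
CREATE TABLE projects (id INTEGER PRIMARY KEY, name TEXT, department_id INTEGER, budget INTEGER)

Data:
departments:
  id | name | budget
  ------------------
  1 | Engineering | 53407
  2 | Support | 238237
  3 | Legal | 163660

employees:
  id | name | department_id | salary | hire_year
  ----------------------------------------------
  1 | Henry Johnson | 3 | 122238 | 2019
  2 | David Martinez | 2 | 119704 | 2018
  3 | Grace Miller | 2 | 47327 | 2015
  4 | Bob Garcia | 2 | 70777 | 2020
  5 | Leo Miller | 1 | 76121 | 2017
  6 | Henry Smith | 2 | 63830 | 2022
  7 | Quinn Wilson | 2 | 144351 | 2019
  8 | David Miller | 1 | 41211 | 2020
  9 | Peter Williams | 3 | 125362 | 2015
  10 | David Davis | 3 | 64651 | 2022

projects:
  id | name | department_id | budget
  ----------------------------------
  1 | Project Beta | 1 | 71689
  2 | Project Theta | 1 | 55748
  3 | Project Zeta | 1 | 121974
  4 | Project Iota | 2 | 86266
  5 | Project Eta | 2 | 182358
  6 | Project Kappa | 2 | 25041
SELECT p.name, SUM(c.salary) AS sum_salary FROM employees c JOIN departments p ON c.department_id = p.id GROUP BY p.id, p.name HAVING COUNT(*) >= 2 ORDER BY sum_salary ASC

Execution result:
name | sum_salary
Engineering | 117332
Legal | 312251
Support | 445989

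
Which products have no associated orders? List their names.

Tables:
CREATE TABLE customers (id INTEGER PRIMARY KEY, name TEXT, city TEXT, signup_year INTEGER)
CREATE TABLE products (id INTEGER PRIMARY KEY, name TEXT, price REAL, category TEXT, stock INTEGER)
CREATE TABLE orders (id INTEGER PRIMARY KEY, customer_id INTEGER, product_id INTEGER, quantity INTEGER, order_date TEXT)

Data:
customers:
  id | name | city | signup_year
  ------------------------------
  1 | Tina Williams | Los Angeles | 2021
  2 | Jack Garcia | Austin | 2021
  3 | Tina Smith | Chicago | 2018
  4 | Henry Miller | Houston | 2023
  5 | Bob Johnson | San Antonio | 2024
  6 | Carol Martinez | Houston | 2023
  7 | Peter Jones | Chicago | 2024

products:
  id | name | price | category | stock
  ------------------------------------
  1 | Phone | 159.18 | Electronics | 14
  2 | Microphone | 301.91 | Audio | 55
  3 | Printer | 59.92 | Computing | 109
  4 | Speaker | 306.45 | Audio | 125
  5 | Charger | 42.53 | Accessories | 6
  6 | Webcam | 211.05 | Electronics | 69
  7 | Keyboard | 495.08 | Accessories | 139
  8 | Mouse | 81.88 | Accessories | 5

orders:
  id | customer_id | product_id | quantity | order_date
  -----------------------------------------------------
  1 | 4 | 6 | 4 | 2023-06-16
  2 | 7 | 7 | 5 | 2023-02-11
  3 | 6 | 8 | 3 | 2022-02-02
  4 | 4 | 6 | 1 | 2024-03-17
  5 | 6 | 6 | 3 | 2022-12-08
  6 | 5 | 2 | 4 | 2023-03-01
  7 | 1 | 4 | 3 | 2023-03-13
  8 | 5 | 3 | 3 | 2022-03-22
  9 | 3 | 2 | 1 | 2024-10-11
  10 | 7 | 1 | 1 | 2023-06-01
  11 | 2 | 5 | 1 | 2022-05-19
SELECT p.name FROM products p LEFT JOIN orders c ON c.product_id = p.id WHERE c.id IS NULL

Execution result:
(no rows)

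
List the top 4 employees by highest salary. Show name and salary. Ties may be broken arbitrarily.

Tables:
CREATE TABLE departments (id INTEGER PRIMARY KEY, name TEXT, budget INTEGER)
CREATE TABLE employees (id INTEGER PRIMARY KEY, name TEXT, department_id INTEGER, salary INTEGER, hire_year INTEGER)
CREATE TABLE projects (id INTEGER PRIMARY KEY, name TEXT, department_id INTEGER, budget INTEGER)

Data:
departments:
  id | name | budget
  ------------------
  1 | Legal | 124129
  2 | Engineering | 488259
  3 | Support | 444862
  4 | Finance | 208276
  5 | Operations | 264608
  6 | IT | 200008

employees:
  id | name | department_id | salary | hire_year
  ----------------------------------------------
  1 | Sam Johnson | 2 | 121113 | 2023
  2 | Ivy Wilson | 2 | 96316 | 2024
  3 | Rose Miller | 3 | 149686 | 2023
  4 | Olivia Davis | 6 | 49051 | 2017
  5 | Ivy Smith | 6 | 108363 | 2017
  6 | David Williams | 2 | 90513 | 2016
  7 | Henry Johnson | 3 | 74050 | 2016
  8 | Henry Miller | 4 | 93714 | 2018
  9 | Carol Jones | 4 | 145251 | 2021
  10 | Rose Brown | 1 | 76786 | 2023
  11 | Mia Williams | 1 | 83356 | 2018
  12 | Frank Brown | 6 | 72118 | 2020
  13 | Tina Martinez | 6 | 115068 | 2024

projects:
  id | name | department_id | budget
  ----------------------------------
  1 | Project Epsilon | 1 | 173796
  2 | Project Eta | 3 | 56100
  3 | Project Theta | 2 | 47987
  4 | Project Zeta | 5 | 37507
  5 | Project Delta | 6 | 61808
SELECT name, salary FROM employees ORDER BY salary DESC LIMIT 4

Execution result:
name | salary
Rose Miller | 149686
Carol Jones | 145251
Sam Johnson | 121113
Tina Martinez | 115068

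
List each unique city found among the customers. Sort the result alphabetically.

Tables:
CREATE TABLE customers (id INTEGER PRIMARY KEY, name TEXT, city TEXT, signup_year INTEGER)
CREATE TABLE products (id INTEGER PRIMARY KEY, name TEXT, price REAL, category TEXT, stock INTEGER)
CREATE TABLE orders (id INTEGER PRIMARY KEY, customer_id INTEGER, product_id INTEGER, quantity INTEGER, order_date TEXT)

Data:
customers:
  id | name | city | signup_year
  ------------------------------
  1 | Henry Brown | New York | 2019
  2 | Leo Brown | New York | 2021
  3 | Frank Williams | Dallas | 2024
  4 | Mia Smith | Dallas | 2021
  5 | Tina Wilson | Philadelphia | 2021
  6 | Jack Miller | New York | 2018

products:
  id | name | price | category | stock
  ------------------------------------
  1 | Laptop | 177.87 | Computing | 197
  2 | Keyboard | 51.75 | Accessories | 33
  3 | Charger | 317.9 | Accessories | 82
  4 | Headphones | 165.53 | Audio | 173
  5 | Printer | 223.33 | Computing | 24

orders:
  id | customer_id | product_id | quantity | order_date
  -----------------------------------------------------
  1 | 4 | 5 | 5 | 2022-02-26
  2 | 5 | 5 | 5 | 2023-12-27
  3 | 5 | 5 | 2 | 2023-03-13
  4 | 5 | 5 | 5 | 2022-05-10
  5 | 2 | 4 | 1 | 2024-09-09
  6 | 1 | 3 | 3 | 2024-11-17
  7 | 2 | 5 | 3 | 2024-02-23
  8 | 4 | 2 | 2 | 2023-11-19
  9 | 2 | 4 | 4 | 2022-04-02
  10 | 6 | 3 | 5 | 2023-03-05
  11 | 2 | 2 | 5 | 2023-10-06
SELECT DISTINCT city FROM customers ORDER BY city

Execution result:
city
Dallas
New York
Philadelphia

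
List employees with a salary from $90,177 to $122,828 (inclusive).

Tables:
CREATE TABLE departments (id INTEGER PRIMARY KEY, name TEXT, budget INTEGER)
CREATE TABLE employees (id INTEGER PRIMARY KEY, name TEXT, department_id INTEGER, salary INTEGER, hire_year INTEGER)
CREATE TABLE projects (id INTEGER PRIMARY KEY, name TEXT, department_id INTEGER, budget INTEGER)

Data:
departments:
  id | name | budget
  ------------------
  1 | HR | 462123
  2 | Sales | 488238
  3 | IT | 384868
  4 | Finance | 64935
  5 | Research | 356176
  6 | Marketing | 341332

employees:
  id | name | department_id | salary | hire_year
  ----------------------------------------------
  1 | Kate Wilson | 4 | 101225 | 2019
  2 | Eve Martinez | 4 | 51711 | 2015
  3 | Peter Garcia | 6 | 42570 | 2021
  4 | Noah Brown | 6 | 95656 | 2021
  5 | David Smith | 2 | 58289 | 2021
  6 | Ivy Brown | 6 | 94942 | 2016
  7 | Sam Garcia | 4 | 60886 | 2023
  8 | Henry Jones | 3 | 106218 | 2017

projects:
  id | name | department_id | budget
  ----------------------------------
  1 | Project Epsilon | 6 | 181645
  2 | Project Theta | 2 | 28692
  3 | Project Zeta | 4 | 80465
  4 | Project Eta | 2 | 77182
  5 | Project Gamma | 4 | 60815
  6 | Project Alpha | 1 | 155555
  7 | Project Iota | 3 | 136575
SELECT name, salary FROM employees WHERE salary BETWEEN 90177 AND 122828

Execution result:
name | salary
Kate Wilson | 101225
Noah Brown | 95656
Ivy Brown | 94942
Henry Jones | 106218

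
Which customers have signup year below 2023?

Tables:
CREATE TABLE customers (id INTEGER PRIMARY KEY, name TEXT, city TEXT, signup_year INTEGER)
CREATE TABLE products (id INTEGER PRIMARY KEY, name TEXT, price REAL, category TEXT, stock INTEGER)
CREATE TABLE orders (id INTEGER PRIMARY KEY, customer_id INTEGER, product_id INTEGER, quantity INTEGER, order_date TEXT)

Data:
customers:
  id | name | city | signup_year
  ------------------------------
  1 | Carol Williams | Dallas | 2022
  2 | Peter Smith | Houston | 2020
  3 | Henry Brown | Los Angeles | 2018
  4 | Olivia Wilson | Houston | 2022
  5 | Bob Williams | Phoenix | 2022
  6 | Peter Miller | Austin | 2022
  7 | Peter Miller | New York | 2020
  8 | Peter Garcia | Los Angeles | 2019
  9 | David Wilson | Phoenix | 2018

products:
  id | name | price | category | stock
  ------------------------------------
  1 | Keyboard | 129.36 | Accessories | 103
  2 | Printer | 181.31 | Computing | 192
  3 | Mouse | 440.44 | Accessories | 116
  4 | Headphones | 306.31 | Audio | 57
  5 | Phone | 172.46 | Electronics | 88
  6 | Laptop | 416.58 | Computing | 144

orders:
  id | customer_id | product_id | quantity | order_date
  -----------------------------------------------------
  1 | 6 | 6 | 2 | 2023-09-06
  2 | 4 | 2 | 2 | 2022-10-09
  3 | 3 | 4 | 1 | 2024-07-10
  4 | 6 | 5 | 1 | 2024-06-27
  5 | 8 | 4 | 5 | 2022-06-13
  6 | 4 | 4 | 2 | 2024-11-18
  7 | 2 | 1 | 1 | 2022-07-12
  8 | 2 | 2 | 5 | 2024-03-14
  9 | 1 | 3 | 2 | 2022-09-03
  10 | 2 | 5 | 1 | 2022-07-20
SELECT name, signup_year FROM customers WHERE signup_year < 2023

Execution result:
name | signup_year
Carol Williams | 2022
Peter Smith | 2020
Henry Brown | 2018
Olivia Wilson | 2022
Bob Williams | 2022
Peter Miller | 2022
Peter Miller | 2020
Peter Garcia | 2019
David Wilson | 2018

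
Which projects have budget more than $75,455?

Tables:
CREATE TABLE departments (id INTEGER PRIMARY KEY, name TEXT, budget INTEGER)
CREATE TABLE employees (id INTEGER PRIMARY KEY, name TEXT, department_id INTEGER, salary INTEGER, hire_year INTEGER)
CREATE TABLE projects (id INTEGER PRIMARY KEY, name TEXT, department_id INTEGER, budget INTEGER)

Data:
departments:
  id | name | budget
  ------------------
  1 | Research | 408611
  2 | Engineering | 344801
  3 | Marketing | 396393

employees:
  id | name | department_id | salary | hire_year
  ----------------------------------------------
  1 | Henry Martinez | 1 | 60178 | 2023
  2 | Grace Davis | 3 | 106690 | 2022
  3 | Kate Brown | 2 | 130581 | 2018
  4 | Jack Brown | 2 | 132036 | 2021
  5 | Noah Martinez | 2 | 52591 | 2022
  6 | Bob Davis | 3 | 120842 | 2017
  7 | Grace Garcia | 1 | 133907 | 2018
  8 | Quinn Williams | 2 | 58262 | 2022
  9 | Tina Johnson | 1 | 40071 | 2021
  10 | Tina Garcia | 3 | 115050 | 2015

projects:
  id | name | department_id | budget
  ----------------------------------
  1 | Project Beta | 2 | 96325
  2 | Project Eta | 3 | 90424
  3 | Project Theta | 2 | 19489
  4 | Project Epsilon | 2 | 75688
SELECT name, budget FROM projects WHERE budget > 75455

Execution result:
name | budget
Project Beta | 96325
Project Eta | 90424
Project Epsilon | 75688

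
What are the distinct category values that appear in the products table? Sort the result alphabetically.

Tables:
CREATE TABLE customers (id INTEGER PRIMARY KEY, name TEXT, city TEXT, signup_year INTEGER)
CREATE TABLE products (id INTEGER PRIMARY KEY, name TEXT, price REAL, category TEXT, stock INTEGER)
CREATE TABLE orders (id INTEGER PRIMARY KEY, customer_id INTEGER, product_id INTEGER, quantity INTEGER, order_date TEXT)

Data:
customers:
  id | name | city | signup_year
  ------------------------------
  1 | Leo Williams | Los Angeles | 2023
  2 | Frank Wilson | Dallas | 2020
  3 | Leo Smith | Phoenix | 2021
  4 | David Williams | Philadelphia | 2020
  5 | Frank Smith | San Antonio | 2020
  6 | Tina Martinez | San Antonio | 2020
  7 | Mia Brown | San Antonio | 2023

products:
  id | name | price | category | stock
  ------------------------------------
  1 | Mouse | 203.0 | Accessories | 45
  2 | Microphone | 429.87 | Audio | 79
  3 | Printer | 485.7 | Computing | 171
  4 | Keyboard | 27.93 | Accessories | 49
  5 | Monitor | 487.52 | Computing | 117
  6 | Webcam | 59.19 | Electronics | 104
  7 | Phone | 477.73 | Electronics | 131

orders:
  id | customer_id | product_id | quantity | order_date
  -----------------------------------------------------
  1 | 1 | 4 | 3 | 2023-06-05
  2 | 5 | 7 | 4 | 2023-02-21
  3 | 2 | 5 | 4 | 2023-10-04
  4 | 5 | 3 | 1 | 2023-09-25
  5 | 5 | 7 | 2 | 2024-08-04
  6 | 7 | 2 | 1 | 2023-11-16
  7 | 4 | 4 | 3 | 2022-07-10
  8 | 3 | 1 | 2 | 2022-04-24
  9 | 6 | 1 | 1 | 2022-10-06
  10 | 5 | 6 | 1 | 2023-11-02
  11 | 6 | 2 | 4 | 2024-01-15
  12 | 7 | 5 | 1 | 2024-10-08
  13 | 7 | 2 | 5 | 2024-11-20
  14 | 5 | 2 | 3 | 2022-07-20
SELECT DISTINCT category FROM products ORDER BY category

Execution result:
category
Accessories
Audio
Computing
Electronics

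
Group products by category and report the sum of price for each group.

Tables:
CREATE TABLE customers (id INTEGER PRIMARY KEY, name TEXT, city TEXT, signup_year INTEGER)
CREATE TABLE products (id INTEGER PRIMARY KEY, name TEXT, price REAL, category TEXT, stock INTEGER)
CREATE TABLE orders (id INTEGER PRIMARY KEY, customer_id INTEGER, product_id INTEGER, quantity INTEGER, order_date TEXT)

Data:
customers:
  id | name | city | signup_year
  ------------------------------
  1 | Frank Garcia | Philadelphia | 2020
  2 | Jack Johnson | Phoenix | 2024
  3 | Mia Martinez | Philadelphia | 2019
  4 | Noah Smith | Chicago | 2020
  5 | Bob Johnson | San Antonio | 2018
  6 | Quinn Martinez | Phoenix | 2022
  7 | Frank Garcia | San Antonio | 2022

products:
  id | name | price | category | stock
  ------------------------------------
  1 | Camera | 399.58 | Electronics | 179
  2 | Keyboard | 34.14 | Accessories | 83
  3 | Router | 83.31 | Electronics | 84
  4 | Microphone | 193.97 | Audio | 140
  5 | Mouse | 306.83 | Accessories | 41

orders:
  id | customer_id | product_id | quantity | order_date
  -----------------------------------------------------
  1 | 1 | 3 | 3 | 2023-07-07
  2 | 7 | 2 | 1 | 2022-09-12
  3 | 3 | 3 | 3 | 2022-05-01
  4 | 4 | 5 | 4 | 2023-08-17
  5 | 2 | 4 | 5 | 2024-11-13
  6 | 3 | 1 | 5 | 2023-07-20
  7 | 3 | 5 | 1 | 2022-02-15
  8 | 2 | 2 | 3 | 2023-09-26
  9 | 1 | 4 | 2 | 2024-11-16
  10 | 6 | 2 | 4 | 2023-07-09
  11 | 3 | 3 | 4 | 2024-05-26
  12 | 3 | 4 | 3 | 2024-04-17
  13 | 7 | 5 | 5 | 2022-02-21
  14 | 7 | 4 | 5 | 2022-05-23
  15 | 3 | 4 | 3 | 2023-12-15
SELECT category, SUM(price) AS sum_price FROM products GROUP BY category

Execution result:
category | sum_price
Accessories | 340.97
Audio | 193.97
Electronics | 482.89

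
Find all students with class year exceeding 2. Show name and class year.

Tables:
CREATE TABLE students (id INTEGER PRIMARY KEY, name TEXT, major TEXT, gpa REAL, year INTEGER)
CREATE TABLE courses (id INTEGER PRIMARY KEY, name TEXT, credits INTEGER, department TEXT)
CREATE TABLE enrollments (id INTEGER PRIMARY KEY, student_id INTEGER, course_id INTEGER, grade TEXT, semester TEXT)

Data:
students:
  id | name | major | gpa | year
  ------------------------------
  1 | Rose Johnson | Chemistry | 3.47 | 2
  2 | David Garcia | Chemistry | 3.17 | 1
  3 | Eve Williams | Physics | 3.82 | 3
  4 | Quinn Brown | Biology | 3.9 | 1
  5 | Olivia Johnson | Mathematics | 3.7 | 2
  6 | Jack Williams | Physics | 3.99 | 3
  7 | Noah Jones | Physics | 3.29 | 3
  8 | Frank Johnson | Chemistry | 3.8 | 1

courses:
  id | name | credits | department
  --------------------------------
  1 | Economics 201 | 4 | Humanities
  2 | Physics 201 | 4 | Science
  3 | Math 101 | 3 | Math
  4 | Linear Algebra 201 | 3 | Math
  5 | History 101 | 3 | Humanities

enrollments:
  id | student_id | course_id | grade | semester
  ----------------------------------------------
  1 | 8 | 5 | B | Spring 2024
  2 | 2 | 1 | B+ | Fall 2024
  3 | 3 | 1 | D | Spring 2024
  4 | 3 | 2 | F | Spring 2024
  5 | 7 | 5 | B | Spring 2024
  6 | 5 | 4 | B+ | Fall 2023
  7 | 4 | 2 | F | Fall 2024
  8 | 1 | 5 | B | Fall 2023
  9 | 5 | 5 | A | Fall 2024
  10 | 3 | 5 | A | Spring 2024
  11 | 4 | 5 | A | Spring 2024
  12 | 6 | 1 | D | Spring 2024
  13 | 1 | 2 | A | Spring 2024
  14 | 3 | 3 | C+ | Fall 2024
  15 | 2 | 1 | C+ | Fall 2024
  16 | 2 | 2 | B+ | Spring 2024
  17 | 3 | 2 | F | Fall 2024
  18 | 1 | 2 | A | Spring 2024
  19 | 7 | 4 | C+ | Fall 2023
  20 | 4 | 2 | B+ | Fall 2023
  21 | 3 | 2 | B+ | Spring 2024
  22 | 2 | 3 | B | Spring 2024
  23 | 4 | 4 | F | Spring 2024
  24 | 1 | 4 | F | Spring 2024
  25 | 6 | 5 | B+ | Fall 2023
SELECT name, year FROM students WHERE year > 2

Execution result:
name | year
Eve Williams | 3
Jack Williams | 3
Noah Jones | 3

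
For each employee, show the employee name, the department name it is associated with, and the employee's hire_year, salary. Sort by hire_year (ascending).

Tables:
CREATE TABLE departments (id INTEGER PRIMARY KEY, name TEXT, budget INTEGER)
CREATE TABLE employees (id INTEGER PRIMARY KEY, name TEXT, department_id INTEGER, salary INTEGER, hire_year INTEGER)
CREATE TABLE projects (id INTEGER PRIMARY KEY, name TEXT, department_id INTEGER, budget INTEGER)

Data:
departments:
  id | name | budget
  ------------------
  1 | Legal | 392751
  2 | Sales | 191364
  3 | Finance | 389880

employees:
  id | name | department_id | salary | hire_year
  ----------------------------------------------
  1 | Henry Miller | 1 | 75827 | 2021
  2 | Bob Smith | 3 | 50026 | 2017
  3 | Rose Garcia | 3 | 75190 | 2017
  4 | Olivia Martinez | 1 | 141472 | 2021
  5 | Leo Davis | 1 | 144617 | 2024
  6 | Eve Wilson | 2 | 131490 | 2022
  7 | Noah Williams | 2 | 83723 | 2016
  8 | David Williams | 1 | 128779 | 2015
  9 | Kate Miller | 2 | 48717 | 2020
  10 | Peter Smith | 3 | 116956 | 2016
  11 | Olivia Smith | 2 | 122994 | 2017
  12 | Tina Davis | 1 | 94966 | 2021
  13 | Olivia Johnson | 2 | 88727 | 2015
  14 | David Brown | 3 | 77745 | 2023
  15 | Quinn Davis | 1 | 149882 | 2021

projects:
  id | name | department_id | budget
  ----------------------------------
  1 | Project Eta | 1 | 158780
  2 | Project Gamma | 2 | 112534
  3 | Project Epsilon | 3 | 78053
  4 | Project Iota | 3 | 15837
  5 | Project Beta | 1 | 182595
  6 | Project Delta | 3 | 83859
SELECT c.name, p.name AS department, c.hire_year, c.salary FROM employees c JOIN departments p ON c.department_id = p.id ORDER BY c.hire_year ASC

Execution result:
name | department | hire_year | salary
David Williams | Legal | 2015 | 128779
Olivia Johnson | Sales | 2015 | 88727
Noah Williams | Sales | 2016 | 83723
Peter Smith | Finance | 2016 | 116956
Bob Smith | Finance | 2017 | 50026
Rose Garcia | Finance | 2017 | 75190
Olivia Smith | Sales | 2017 | 122994
Kate Miller | Sales | 2020 | 48717
Henry Miller | Legal | 2021 | 75827
Olivia Martinez | Legal | 2021 | 141472
Tina Davis | Legal | 2021 | 94966
Quinn Davis | Legal | 2021 | 149882
Eve Wilson | Sales | 2022 | 131490
David Brown | Finance | 2023 | 77745
Leo Davis | Legal | 2024 | 144617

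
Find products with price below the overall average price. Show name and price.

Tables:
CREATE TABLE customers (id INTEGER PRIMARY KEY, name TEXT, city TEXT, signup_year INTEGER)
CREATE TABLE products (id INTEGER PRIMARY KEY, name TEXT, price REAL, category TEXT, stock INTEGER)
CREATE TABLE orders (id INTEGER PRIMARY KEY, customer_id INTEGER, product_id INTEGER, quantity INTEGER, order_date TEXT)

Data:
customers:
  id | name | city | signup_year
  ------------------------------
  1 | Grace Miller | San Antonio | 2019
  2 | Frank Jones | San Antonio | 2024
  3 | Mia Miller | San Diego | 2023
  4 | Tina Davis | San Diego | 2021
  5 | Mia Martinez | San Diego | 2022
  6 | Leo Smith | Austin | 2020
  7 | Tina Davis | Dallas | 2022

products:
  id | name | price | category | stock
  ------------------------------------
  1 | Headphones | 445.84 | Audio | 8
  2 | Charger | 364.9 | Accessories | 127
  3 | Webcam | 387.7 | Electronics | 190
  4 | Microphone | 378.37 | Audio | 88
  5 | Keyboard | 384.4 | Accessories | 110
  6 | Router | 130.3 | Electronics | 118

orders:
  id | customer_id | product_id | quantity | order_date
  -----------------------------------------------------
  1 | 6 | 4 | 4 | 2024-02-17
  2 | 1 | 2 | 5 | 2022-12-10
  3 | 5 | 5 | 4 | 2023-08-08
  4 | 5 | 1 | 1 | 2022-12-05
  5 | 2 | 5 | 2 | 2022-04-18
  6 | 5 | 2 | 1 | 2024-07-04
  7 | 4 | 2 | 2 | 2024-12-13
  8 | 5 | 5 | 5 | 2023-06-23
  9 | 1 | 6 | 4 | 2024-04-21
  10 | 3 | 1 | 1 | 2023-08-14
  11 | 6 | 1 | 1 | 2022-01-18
SELECT name, price FROM products WHERE price < (SELECT AVG(price) FROM products)

Execution result:
name | price
Router | 130.30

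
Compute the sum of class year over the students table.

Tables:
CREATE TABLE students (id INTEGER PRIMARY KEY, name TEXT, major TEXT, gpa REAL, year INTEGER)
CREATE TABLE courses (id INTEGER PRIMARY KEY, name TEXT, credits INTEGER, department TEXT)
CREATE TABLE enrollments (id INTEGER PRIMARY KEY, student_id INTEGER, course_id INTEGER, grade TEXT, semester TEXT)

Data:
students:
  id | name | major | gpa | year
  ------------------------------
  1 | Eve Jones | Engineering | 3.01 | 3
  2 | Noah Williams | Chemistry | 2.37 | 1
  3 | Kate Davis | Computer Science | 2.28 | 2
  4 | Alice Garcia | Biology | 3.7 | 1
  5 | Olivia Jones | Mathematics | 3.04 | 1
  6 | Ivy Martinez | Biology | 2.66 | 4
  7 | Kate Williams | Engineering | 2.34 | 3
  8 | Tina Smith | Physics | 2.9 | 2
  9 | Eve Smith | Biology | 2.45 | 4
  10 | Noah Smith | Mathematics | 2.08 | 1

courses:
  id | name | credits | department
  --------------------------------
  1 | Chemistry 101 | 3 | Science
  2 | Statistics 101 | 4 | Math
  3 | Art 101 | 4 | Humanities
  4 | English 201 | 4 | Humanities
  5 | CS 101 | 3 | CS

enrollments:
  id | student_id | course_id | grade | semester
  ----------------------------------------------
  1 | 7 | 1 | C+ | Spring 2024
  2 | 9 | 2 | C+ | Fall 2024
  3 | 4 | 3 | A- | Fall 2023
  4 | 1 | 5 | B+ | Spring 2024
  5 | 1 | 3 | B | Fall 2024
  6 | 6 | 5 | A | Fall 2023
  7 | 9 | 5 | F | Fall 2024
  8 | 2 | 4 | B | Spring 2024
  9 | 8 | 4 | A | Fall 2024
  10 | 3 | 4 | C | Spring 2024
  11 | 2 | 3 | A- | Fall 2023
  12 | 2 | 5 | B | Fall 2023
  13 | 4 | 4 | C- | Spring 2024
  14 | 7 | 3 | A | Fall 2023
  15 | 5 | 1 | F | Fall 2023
SELECT SUM(year) FROM students

Execution result:
22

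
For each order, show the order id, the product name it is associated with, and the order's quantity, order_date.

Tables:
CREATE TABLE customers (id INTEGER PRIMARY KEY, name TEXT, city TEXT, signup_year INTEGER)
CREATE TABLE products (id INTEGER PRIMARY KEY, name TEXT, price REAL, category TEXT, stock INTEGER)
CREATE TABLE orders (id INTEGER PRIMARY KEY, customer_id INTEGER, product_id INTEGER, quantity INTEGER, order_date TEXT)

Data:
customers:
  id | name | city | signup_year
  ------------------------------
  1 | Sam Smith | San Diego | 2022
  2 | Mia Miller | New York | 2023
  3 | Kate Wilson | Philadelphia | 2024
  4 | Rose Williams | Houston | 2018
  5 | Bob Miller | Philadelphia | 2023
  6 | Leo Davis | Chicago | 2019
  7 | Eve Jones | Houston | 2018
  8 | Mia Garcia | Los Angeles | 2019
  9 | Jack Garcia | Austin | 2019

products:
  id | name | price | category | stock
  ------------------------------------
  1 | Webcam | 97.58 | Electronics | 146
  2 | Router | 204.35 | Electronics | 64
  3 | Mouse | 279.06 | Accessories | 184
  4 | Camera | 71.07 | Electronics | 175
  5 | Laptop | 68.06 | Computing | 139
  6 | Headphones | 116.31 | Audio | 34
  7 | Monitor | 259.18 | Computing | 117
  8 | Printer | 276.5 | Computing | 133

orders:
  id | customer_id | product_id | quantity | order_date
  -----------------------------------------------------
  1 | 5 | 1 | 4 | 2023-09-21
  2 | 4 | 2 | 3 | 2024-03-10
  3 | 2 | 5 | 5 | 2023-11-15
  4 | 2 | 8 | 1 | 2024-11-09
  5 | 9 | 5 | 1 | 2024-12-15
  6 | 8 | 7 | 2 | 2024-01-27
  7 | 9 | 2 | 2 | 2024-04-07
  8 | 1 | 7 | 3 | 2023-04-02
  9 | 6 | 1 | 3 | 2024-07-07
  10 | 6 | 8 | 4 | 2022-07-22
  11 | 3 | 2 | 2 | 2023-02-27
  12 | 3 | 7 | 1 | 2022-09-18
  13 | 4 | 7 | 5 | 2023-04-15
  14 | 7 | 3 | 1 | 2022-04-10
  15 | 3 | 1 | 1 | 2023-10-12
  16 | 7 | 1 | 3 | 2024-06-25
SELECT c.id, p.name AS product, c.quantity, c.order_date FROM orders c JOIN products p ON c.product_id = p.id

Execution result:
id | product | quantity | order_date
1 | Webcam | 4 | 2023-09-21
2 | Router | 3 | 2024-03-10
3 | Laptop | 5 | 2023-11-15
4 | Printer | 1 | 2024-11-09
5 | Laptop | 1 | 2024-12-15
6 | Monitor | 2 | 2024-01-27
7 | Router | 2 | 2024-04-07
8 | Monitor | 3 | 2023-04-02
9 | Webcam | 3 | 2024-07-07
10 | Printer | 4 | 2022-07-22
11 | Router | 2 | 2023-02-27
12 | Monitor | 1 | 2022-09-18
13 | Monitor | 5 | 2023-04-15
14 | Mouse | 1 | 2022-04-10
15 | Webcam | 1 | 2023-10-12
16 | Webcam | 3 | 2024-06-25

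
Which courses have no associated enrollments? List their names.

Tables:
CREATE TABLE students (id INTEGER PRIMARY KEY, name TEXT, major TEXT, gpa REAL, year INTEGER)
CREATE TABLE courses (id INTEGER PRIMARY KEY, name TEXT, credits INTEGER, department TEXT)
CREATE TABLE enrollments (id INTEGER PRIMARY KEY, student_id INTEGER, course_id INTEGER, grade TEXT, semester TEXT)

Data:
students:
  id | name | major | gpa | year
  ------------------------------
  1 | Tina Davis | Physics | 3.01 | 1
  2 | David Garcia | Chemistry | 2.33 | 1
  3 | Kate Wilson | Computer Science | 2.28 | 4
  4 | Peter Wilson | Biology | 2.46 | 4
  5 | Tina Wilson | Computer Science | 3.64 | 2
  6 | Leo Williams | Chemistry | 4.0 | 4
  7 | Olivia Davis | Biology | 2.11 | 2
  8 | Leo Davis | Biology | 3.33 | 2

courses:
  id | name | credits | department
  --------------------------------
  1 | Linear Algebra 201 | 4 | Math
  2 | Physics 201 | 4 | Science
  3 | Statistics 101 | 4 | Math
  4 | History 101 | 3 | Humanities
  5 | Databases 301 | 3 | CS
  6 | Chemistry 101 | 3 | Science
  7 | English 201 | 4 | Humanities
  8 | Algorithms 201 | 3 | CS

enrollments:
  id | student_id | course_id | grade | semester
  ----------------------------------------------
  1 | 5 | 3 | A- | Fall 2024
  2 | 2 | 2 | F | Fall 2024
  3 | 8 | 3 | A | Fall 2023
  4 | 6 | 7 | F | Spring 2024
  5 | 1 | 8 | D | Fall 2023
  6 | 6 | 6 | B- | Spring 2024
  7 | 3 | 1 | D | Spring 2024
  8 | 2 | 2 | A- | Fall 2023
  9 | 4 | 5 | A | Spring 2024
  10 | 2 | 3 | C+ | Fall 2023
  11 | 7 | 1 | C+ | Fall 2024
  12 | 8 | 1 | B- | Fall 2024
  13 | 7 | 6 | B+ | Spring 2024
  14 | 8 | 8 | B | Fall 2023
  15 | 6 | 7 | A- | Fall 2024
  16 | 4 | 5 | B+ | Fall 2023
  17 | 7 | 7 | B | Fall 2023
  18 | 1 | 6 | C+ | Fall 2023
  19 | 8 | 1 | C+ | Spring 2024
SELECT p.name FROM courses p LEFT JOIN enrollments c ON c.course_id = p.id WHERE c.id IS NULL

Execution result:
History 101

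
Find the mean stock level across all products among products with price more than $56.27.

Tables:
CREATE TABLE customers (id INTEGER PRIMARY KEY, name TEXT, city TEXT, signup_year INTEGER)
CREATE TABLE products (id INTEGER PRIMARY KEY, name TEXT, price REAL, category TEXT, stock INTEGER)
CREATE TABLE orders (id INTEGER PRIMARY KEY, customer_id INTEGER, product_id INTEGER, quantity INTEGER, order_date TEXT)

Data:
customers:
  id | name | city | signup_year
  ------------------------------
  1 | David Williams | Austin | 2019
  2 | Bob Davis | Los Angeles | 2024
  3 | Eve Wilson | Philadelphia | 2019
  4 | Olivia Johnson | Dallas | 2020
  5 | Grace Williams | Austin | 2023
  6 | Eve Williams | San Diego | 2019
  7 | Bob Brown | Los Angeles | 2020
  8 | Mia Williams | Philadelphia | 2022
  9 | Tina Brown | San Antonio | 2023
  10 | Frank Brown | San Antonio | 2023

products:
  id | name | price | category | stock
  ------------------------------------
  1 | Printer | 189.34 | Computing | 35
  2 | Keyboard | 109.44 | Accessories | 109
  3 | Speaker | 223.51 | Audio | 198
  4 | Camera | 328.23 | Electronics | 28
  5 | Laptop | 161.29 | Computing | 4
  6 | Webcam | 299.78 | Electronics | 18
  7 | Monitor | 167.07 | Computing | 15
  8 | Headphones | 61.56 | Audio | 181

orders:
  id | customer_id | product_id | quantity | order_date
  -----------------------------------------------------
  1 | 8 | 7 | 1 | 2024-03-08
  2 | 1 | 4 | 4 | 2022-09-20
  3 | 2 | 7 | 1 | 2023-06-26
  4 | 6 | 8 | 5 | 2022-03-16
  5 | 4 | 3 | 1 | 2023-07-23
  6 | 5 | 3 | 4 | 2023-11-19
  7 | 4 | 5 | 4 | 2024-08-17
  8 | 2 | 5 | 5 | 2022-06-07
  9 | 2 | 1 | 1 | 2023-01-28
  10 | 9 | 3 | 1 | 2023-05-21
SELECT AVG(stock) FROM products WHERE price > 56.27

Execution result:
73.50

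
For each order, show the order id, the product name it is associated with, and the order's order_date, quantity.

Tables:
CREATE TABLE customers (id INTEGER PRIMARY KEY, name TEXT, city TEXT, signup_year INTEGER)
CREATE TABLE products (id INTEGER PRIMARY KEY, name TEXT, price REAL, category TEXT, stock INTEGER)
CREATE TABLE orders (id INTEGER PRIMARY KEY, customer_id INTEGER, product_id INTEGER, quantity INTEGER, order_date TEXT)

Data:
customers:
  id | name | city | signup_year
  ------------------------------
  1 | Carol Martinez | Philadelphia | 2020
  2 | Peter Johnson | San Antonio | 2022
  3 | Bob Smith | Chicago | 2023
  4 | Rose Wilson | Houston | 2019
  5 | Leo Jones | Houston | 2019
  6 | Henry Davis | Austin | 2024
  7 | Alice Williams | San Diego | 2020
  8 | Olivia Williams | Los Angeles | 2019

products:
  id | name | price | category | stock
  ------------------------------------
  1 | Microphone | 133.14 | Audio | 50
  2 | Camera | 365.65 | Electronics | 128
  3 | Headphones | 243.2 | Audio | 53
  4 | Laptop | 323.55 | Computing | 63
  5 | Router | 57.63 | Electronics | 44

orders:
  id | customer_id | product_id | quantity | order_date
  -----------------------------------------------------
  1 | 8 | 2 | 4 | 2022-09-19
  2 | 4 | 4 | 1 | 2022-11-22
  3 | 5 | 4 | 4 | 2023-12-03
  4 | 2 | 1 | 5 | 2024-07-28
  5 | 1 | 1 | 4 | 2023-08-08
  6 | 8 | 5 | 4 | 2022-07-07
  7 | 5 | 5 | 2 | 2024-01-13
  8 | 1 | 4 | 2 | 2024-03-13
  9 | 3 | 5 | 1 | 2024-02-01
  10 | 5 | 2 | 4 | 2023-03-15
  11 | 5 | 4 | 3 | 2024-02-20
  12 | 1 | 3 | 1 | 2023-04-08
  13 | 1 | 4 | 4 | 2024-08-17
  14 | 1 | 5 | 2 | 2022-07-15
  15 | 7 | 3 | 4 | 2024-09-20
SELECT c.id, p.name AS product, c.order_date, c.quantity FROM orders c JOIN products p ON c.product_id = p.id

Execution result:
id | product | order_date | quantity
1 | Camera | 2022-09-19 | 4
2 | Laptop | 2022-11-22 | 1
3 | Laptop | 2023-12-03 | 4
4 | Microphone | 2024-07-28 | 5
5 | Microphone | 2023-08-08 | 4
6 | Router | 2022-07-07 | 4
7 | Router | 2024-01-13 | 2
8 | Laptop | 2024-03-13 | 2
9 | Router | 2024-02-01 | 1
10 | Camera | 2023-03-15 | 4
11 | Laptop | 2024-02-20 | 3
12 | Headphones | 2023-04-08 | 1
13 | Laptop | 2024-08-17 | 4
14 | Router | 2022-07-15 | 2
15 | Headphones | 2024-09-20 | 4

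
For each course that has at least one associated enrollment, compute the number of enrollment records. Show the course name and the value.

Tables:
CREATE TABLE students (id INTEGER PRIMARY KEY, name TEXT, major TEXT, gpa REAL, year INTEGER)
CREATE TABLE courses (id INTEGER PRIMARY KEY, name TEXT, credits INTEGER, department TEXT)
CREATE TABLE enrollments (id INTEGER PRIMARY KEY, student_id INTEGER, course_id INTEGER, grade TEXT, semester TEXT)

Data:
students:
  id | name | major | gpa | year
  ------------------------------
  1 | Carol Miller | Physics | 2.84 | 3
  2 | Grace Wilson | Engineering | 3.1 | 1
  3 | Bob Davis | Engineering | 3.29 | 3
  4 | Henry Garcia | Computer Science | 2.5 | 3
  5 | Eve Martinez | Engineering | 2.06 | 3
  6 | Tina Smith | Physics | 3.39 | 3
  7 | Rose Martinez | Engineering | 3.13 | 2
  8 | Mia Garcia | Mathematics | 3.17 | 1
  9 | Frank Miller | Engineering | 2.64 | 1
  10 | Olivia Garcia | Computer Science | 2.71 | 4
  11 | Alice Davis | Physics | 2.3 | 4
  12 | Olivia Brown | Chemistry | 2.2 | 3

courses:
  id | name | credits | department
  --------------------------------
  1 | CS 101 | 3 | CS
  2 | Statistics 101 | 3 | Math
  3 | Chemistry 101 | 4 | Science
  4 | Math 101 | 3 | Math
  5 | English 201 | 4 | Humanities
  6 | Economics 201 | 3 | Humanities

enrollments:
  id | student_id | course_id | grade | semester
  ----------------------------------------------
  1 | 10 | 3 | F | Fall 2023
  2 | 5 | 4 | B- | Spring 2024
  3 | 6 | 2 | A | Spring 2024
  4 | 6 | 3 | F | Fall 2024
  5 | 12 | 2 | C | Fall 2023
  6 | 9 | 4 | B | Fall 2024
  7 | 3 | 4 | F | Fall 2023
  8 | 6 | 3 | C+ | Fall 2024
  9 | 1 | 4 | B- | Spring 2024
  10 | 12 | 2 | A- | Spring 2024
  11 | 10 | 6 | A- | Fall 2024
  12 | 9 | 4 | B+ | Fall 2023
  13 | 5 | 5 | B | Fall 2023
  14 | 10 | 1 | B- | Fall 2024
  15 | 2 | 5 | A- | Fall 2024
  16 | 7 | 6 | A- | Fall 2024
SELECT p.name, COUNT(*) AS n FROM enrollments c JOIN courses p ON c.course_id = p.id GROUP BY p.id, p.name

Execution result:
name | n
CS 101 | 1
Statistics 101 | 3
Chemistry 101 | 3
Math 101 | 5
English 201 | 2
Economics 201 | 2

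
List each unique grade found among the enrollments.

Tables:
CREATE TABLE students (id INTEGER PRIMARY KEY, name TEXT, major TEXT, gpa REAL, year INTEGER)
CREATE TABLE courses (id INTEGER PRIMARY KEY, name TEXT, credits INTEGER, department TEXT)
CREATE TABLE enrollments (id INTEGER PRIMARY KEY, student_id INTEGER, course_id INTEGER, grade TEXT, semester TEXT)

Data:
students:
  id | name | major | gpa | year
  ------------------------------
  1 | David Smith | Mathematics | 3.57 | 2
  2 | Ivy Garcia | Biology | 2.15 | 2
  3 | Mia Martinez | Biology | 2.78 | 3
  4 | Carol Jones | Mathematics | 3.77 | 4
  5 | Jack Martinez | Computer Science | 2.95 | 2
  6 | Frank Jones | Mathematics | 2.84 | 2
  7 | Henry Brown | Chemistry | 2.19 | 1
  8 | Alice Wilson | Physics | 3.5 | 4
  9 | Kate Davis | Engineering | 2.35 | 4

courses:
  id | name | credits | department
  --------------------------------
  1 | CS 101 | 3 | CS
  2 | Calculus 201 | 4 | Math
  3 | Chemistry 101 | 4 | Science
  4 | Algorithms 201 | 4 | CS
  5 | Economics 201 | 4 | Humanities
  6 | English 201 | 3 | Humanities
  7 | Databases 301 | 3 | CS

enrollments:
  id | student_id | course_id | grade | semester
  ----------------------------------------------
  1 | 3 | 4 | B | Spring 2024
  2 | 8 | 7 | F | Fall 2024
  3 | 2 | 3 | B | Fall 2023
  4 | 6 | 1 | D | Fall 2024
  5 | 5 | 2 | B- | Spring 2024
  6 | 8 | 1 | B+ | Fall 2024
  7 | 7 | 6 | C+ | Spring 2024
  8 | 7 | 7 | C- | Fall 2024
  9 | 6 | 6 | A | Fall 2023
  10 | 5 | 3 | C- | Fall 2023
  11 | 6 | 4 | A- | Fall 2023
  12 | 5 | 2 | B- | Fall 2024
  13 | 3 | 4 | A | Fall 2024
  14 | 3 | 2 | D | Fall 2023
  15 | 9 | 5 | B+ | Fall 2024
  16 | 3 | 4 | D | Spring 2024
SELECT DISTINCT grade FROM enrollments

Execution result:
grade
B
F
D
B-
B+
C+
C-
A
A-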